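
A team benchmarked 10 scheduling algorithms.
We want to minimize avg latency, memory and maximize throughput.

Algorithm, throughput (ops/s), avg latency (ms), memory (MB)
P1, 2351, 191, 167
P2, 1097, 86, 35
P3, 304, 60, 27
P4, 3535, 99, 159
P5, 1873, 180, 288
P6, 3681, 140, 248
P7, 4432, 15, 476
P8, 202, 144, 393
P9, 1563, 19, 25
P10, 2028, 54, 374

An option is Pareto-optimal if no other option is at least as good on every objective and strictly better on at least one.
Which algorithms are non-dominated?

P4, P6, P7, P9, P10

P1: dominated by P4 (throughput 3535≥2351, avg latency 99≤191, memory 159≤167).
P2: dominated by P9 (throughput 1563≥1097, avg latency 19≤86, memory 25≤35).
P3: dominated by P9 (throughput 1563≥304, avg latency 19≤60, memory 25≤27).
P4: not dominated.
P5: dominated by P4 (throughput 3535≥1873, avg latency 99≤180, memory 159≤288).
P6: not dominated.
P7: not dominated (best throughput).
P8: dominated by P2 (throughput 1097≥202, avg latency 86≤144, memory 35≤393).
P9: not dominated (best memory).
P10: not dominated.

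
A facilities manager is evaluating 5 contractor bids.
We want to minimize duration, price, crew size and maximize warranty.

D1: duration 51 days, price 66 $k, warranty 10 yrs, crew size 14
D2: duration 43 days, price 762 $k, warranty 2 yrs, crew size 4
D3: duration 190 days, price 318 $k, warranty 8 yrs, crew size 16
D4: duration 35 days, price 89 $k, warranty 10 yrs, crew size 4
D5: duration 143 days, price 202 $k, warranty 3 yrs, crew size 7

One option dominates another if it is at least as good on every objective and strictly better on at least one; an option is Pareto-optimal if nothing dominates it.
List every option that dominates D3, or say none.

D1, D4

D1: duration 51≤190, price 66≤318, warranty 10≥8, crew size 14≤16 — dominates D3.
D4: duration 35≤190, price 89≤318, warranty 10≥8, crew size 4≤16 — dominates D3.
Others (D2, D5) are each worse than D3 on at least one objective.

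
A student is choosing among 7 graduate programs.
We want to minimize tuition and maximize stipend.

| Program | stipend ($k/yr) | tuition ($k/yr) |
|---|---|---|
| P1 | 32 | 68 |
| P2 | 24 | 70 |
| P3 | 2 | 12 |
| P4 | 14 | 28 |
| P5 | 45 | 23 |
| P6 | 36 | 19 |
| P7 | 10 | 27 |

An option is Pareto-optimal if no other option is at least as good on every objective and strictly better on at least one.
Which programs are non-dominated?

P3, P5, P6

P1: dominated by P5 (stipend 45≥32, tuition 23≤68).
P2: dominated by P1 (stipend 32≥24, tuition 68≤70).
P3: not dominated (best tuition).
P4: dominated by P5 (stipend 45≥14, tuition 23≤28).
P5: not dominated (best stipend).
P6: not dominated.
P7: dominated by P5 (stipend 45≥10, tuition 23≤27).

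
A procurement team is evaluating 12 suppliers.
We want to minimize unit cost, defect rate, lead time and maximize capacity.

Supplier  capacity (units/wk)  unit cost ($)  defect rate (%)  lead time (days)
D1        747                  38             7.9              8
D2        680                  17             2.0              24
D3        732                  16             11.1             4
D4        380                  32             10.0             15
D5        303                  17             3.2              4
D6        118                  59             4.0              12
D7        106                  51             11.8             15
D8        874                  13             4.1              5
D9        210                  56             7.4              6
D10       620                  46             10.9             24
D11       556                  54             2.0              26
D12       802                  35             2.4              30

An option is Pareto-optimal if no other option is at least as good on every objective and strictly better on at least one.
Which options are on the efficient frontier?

D2, D3, D5, D8, D12

D1: dominated by D8 (capacity 874≥747, unit cost 13≤38, defect rate 4.1≤7.9, lead time 5≤8).
D2: not dominated.
D3: not dominated.
D4: dominated by D8 (capacity 874≥380, unit cost 13≤32, defect rate 4.1≤10.0, lead time 5≤15).
D5: not dominated.
D6: dominated by D5 (capacity 303≥118, unit cost 17≤59, defect rate 3.2≤4.0, lead time 4≤12).
D7: dominated by D1 (capacity 747≥106, unit cost 38≤51, defect rate 7.9≤11.8, lead time 8≤15).
D8: not dominated (best capacity).
D9: dominated by D5 (capacity 303≥210, unit cost 17≤56, defect rate 3.2≤7.4, lead time 4≤6).
D10: dominated by D1 (capacity 747≥620, unit cost 38≤46, defect rate 7.9≤10.9, lead time 8≤24).
D11: dominated by D2 (capacity 680≥556, unit cost 17≤54, defect rate 2.0≤2.0, lead time 24≤26).
D12: not dominated.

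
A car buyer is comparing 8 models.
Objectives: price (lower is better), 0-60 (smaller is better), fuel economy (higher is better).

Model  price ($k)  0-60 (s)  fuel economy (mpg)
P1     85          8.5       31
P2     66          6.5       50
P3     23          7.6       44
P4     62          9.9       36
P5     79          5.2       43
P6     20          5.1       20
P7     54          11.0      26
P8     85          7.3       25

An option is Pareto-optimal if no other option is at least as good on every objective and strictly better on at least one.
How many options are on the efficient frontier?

4

P1: dominated by P2 (price 66≤85, 0-60 6.5≤8.5, fuel economy 50≥31).
P2: not dominated (best fuel economy).
P3: not dominated.
P4: dominated by P3 (price 23≤62, 0-60 7.6≤9.9, fuel economy 44≥36).
P5: not dominated.
P6: not dominated (best price).
P7: dominated by P3 (price 23≤54, 0-60 7.6≤11.0, fuel economy 44≥26).
P8: dominated by P2 (price 66≤85, 0-60 6.5≤7.3, fuel economy 50≥25).
Pareto-optimal: P2, P3, P5, P6 → 4.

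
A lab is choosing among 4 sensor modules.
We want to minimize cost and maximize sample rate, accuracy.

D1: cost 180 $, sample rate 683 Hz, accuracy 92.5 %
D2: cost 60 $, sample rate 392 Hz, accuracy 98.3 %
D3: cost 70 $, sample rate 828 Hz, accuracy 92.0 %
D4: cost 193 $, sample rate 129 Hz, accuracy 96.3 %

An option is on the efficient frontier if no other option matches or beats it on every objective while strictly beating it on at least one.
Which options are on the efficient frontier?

D1, D2, D3

D1: not dominated.
D2: not dominated (best cost).
D3: not dominated (best sample rate).
D4: dominated by D2 (cost 60≤193, sample rate 392≥129, accuracy 98.3≥96.3).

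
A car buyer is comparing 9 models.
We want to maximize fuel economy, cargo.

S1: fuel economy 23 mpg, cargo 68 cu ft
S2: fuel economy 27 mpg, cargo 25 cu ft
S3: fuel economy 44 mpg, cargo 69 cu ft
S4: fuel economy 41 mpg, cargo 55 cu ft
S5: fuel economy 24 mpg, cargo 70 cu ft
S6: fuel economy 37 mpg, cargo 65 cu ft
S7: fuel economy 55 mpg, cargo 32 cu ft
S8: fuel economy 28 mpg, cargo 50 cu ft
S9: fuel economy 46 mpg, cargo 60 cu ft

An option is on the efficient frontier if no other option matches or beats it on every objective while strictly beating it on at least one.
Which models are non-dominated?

S3, S5, S7, S9

S1: dominated by S3 (fuel economy 44≥23, cargo 69≥68).
S2: dominated by S3 (fuel economy 44≥27, cargo 69≥25).
S3: not dominated.
S4: dominated by S3 (fuel economy 44≥41, cargo 69≥55).
S5: not dominated (best cargo).
S6: dominated by S3 (fuel economy 44≥37, cargo 69≥65).
S7: not dominated (best fuel economy).
S8: dominated by S3 (fuel economy 44≥28, cargo 69≥50).
S9: not dominated.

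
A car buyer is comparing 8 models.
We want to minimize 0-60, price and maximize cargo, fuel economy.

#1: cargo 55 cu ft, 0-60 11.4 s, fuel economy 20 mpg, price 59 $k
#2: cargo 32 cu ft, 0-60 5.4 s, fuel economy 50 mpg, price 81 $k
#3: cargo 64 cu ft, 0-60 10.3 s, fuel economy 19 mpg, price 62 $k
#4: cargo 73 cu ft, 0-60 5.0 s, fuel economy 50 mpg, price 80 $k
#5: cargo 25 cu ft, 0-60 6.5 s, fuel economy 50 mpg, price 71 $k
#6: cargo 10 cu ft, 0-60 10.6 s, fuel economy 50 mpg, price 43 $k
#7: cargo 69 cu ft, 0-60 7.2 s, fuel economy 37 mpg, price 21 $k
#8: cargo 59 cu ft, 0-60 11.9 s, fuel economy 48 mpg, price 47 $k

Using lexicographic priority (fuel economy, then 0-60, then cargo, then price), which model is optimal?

First maximize fuel economy: best is 50, kept {#2, #4, #5, #6}.
Then minimize 0-60: best is 5.0, kept {#4}.

#4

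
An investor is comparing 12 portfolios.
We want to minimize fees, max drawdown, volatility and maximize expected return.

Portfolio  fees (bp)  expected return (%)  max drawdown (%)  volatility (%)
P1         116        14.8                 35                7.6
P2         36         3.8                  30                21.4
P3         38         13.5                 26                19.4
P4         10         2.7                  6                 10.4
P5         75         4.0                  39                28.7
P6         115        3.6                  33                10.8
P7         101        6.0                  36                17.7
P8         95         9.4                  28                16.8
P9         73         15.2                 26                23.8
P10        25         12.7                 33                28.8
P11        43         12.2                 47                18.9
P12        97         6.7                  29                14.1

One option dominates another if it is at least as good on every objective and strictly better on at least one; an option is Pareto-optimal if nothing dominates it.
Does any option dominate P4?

P1: worse on fees (116 vs 10).
P2: worse on fees (36 vs 10).
P3: worse on fees (38 vs 10).
P5: worse on fees (75 vs 10).
P6: worse on fees (115 vs 10).
P7: worse on fees (101 vs 10).
P8: worse on fees (95 vs 10).
P9: worse on fees (73 vs 10).
P10: worse on fees (25 vs 10).
P11: worse on fees (43 vs 10).
P12: worse on fees (97 vs 10).
No option is at least as good as P4 on every objective and strictly better on one.

No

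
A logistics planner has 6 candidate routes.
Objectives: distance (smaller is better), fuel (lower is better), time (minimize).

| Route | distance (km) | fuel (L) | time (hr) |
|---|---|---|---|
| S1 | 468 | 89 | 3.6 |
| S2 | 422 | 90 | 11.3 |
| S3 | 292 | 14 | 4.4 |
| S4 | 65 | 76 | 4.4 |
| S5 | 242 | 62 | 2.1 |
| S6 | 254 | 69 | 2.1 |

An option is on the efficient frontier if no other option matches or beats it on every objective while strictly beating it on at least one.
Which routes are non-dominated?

S1: dominated by S5 (distance 242≤468, fuel 62≤89, time 2.1≤3.6).
S2: dominated by S3 (distance 292≤422, fuel 14≤90, time 4.4≤11.3).
S3: not dominated (best fuel).
S4: not dominated (best distance).
S5: not dominated.
S6: dominated by S5 (distance 242≤254, fuel 62≤69, time 2.1≤2.1).

S3, S4, S5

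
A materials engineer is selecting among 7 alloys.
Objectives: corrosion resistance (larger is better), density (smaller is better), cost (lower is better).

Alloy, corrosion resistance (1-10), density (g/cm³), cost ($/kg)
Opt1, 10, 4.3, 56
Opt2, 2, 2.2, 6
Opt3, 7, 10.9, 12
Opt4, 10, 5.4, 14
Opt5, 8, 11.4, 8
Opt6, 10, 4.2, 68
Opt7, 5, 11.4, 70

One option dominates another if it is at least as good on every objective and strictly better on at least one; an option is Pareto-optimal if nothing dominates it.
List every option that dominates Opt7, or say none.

Opt1: corrosion resistance 10≥5, density 4.3≤11.4, cost 56≤70 — dominates Opt7.
Opt3: corrosion resistance 7≥5, density 10.9≤11.4, cost 12≤70 — dominates Opt7.
Opt4: corrosion resistance 10≥5, density 5.4≤11.4, cost 14≤70 — dominates Opt7.
Opt5: corrosion resistance 8≥5, density 11.4≤11.4, cost 8≤70 — dominates Opt7.
Opt6: corrosion resistance 10≥5, density 4.2≤11.4, cost 68≤70 — dominates Opt7.
Others (Opt2) are each worse than Opt7 on at least one objective.

Opt1, Opt3, Opt4, Opt5, Opt6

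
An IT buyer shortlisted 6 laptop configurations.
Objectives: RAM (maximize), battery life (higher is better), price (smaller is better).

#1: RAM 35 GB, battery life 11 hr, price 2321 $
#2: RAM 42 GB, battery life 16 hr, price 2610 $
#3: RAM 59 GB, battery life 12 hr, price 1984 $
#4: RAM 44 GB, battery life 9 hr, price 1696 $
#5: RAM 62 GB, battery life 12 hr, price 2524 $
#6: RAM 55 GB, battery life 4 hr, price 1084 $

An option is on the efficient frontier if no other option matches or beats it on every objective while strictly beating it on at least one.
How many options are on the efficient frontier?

5

#1: dominated by #3 (RAM 59≥35, battery life 12≥11, price 1984≤2321).
#2: not dominated (best battery life).
#3: not dominated.
#4: not dominated.
#5: not dominated (best RAM).
#6: not dominated (best price).
Pareto-optimal: #2, #3, #4, #5, #6 → 5.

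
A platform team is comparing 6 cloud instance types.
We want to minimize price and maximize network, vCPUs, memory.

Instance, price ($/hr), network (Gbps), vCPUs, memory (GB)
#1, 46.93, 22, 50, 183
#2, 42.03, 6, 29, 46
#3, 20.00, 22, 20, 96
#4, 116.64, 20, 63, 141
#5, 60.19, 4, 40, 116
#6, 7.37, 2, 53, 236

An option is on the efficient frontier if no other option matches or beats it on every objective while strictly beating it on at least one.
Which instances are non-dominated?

#1, #2, #3, #4, #6

#1: not dominated.
#2: not dominated.
#3: not dominated.
#4: not dominated (best vCPUs).
#5: dominated by #1 (price 46.93≤60.19, network 22≥4, vCPUs 50≥40, memory 183≥116).
#6: not dominated (best price).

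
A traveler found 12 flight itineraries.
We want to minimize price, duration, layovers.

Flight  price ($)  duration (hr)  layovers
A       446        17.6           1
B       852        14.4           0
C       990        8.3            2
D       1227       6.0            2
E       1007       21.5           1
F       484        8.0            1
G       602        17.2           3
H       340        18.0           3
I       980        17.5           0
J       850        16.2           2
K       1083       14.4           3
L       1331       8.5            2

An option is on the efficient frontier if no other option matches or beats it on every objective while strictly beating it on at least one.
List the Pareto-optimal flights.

A, B, D, F, H

A: not dominated.
B: not dominated.
C: dominated by F (price 484≤990, duration 8.0≤8.3, layovers 1≤2).
D: not dominated (best duration).
E: dominated by A (price 446≤1007, duration 17.6≤21.5, layovers 1≤1).
F: not dominated.
G: dominated by F (price 484≤602, duration 8.0≤17.2, layovers 1≤3).
H: not dominated (best price).
I: dominated by B (price 852≤980, duration 14.4≤17.5, layovers 0≤0).
J: dominated by F (price 484≤850, duration 8.0≤16.2, layovers 1≤2).
K: dominated by B (price 852≤1083, duration 14.4≤14.4, layovers 0≤3).
L: dominated by C (price 990≤1331, duration 8.3≤8.5, layovers 2≤2).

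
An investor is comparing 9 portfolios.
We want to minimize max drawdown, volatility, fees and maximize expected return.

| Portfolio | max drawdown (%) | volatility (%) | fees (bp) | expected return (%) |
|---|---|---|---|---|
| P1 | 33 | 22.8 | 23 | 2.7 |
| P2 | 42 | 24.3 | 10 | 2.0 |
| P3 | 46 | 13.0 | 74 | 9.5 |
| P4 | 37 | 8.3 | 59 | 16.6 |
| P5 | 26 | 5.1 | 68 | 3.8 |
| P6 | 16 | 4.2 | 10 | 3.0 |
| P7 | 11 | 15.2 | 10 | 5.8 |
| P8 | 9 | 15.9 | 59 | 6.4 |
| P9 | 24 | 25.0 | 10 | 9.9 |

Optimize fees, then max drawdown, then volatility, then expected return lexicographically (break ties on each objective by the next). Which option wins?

P7

First minimize fees: best is 10, kept {P2, P6, P7, P9}.
Then minimize max drawdown: best is 11, kept {P7}.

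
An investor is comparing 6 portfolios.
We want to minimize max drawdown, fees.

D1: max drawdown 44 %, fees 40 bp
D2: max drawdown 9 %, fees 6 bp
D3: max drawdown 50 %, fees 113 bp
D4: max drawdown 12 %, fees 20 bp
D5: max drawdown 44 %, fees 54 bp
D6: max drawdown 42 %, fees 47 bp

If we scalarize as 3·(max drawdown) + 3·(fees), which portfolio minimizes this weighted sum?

D2

D1: 3·44 + 3·40 = 252
D2: 3·9 + 3·6 = 45
D3: 3·50 + 3·113 = 489
D4: 3·12 + 3·20 = 96
D5: 3·44 + 3·54 = 294
D6: 3·42 + 3·47 = 267
Lowest: D2 at 45.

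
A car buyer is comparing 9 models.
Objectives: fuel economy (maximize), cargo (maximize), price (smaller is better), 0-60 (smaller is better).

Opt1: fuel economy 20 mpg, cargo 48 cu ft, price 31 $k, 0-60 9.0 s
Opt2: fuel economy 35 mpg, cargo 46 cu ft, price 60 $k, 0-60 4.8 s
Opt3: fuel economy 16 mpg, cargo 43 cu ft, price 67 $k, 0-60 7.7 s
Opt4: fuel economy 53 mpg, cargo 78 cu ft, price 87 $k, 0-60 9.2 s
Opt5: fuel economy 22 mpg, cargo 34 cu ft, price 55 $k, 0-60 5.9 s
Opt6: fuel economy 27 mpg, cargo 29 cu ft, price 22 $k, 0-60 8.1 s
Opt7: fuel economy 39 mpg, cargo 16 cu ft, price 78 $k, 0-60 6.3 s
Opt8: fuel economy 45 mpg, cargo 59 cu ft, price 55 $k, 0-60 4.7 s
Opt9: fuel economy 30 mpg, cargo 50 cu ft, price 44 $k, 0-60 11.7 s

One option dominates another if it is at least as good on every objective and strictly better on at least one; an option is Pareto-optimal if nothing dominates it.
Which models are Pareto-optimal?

Opt1: not dominated.
Opt2: dominated by Opt8 (fuel economy 45≥35, cargo 59≥46, price 55≤60, 0-60 4.7≤4.8).
Opt3: dominated by Opt2 (fuel economy 35≥16, cargo 46≥43, price 60≤67, 0-60 4.8≤7.7).
Opt4: not dominated (best fuel economy).
Opt5: dominated by Opt8 (fuel economy 45≥22, cargo 59≥34, price 55≤55, 0-60 4.7≤5.9).
Opt6: not dominated (best price).
Opt7: dominated by Opt8 (fuel economy 45≥39, cargo 59≥16, price 55≤78, 0-60 4.7≤6.3).
Opt8: not dominated (best 0-60).
Opt9: not dominated.

Opt1, Opt4, Opt6, Opt8, Opt9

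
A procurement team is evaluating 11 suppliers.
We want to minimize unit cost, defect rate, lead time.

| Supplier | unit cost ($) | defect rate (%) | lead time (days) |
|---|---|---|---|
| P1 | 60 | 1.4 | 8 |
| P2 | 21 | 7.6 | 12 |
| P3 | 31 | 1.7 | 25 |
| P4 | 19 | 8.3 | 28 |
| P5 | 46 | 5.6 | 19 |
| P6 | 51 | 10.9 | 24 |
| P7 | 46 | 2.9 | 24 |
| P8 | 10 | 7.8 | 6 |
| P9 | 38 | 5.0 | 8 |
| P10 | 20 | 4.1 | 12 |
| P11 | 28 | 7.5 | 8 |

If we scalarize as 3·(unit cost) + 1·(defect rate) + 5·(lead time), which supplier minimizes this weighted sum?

P8

P1: 3·60 + 1·1.4 + 5·8 = 221.4
P2: 3·21 + 1·7.6 + 5·12 = 130.6
P3: 3·31 + 1·1.7 + 5·25 = 219.7
P4: 3·19 + 1·8.3 + 5·28 = 205.3
P5: 3·46 + 1·5.6 + 5·19 = 238.6
P6: 3·51 + 1·10.9 + 5·24 = 283.9
P7: 3·46 + 1·2.9 + 5·24 = 260.9
P8: 3·10 + 1·7.8 + 5·6 = 67.8
P9: 3·38 + 1·5.0 + 5·8 = 159.0
P10: 3·20 + 1·4.1 + 5·12 = 124.1
P11: 3·28 + 1·7.5 + 5·8 = 131.5
Lowest: P8 at 67.8.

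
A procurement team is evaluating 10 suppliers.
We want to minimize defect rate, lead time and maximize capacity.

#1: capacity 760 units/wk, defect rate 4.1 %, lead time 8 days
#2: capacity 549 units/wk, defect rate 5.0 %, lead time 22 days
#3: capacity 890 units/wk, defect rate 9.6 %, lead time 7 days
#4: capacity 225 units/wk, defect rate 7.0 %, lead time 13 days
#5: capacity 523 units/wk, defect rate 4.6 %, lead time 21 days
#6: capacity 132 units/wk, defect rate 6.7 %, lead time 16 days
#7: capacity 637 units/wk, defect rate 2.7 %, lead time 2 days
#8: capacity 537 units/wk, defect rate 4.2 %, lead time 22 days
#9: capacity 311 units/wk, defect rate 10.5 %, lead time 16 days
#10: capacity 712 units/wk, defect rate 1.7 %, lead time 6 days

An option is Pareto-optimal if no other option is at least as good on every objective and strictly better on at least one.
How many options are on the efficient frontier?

#1: not dominated.
#2: dominated by #1 (capacity 760≥549, defect rate 4.1≤5.0, lead time 8≤22).
#3: not dominated (best capacity).
#4: dominated by #1 (capacity 760≥225, defect rate 4.1≤7.0, lead time 8≤13).
#5: dominated by #1 (capacity 760≥523, defect rate 4.1≤4.6, lead time 8≤21).
#6: dominated by #1 (capacity 760≥132, defect rate 4.1≤6.7, lead time 8≤16).
#7: not dominated (best lead time).
#8: dominated by #1 (capacity 760≥537, defect rate 4.1≤4.2, lead time 8≤22).
#9: dominated by #1 (capacity 760≥311, defect rate 4.1≤10.5, lead time 8≤16).
#10: not dominated (best defect rate).
Pareto-optimal: #1, #3, #7, #10 → 4.

4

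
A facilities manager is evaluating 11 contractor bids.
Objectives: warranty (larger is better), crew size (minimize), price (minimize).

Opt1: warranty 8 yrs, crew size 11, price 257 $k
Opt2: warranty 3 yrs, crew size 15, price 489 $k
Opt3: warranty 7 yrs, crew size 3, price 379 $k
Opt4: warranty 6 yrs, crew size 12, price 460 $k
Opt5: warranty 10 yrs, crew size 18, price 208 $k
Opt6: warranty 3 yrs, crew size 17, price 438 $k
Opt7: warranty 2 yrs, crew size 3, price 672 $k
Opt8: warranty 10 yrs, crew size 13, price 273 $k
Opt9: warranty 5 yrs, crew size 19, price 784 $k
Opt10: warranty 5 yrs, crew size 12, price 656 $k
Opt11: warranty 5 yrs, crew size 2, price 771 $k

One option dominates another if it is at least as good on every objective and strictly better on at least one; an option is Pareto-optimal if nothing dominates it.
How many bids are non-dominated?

5

Opt1: not dominated.
Opt2: dominated by Opt1 (warranty 8≥3, crew size 11≤15, price 257≤489).
Opt3: not dominated.
Opt4: dominated by Opt1 (warranty 8≥6, crew size 11≤12, price 257≤460).
Opt5: not dominated (best price).
Opt6: dominated by Opt1 (warranty 8≥3, crew size 11≤17, price 257≤438).
Opt7: dominated by Opt3 (warranty 7≥2, crew size 3≤3, price 379≤672).
Opt8: not dominated.
Opt9: dominated by Opt1 (warranty 8≥5, crew size 11≤19, price 257≤784).
Opt10: dominated by Opt1 (warranty 8≥5, crew size 11≤12, price 257≤656).
Opt11: not dominated (best crew size).
Pareto-optimal: Opt1, Opt3, Opt5, Opt8, Opt11 → 5.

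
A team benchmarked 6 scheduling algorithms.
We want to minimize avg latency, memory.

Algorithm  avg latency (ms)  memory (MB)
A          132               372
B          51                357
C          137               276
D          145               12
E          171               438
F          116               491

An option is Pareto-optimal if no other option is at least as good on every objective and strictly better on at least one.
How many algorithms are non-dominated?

3

A: dominated by B (avg latency 51≤132, memory 357≤372).
B: not dominated (best avg latency).
C: not dominated.
D: not dominated (best memory).
E: dominated by A (avg latency 132≤171, memory 372≤438).
F: dominated by B (avg latency 51≤116, memory 357≤491).
Pareto-optimal: B, C, D → 3.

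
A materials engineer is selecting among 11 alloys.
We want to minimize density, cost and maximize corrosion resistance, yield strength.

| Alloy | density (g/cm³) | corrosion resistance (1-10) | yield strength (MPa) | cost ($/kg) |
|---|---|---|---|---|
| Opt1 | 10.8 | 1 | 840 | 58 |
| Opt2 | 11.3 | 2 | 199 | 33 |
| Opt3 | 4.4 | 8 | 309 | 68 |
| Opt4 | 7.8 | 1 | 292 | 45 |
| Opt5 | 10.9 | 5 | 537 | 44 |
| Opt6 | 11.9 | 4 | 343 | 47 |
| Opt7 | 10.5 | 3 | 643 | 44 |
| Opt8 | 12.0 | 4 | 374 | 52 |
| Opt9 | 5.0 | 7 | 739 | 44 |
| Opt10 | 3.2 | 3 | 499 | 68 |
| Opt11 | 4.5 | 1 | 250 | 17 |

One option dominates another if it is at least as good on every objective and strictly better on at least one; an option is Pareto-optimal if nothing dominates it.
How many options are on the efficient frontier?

6

Opt1: not dominated (best yield strength).
Opt2: not dominated.
Opt3: not dominated (best corrosion resistance).
Opt4: dominated by Opt9 (density 5.0≤7.8, corrosion resistance 7≥1, yield strength 739≥292, cost 44≤45).
Opt5: dominated by Opt9 (density 5.0≤10.9, corrosion resistance 7≥5, yield strength 739≥537, cost 44≤44).
Opt6: dominated by Opt5 (density 10.9≤11.9, corrosion resistance 5≥4, yield strength 537≥343, cost 44≤47).
Opt7: dominated by Opt9 (density 5.0≤10.5, corrosion resistance 7≥3, yield strength 739≥643, cost 44≤44).
Opt8: dominated by Opt5 (density 10.9≤12.0, corrosion resistance 5≥4, yield strength 537≥374, cost 44≤52).
Opt9: not dominated.
Opt10: not dominated (best density).
Opt11: not dominated (best cost).
Pareto-optimal: Opt1, Opt2, Opt3, Opt9, Opt10, Opt11 → 6.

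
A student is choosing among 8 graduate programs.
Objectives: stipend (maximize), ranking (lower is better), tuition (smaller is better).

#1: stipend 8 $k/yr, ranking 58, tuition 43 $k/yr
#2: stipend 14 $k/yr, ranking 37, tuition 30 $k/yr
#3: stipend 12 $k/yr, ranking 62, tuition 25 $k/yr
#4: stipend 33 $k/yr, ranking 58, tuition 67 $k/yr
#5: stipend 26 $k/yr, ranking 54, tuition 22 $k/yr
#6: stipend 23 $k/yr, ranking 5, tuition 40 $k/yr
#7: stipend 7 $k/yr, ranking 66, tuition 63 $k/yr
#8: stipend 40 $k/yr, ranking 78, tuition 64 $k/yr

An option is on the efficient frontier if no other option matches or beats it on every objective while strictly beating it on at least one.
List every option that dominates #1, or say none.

#2: stipend 14≥8, ranking 37≤58, tuition 30≤43 — dominates #1.
#5: stipend 26≥8, ranking 54≤58, tuition 22≤43 — dominates #1.
#6: stipend 23≥8, ranking 5≤58, tuition 40≤43 — dominates #1.
Others (#3, #4, #7, #8) are each worse than #1 on at least one objective.

#2, #5, #6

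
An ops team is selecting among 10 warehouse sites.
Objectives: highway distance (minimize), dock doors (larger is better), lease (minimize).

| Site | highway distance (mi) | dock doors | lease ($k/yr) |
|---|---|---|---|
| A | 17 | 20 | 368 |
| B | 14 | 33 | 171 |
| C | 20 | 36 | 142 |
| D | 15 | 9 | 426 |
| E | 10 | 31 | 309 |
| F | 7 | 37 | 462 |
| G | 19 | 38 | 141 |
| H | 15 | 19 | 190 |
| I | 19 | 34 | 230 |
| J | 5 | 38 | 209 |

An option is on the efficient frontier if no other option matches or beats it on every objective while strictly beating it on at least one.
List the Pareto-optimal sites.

B, G, J

A: dominated by B (highway distance 14≤17, dock doors 33≥20, lease 171≤368).
B: not dominated.
C: dominated by G (highway distance 19≤20, dock doors 38≥36, lease 141≤142).
D: dominated by B (highway distance 14≤15, dock doors 33≥9, lease 171≤426).
E: dominated by J (highway distance 5≤10, dock doors 38≥31, lease 209≤309).
F: dominated by J (highway distance 5≤7, dock doors 38≥37, lease 209≤462).
G: not dominated (best lease).
H: dominated by B (highway distance 14≤15, dock doors 33≥19, lease 171≤190).
I: dominated by G (highway distance 19≤19, dock doors 38≥34, lease 141≤230).
J: not dominated (best highway distance).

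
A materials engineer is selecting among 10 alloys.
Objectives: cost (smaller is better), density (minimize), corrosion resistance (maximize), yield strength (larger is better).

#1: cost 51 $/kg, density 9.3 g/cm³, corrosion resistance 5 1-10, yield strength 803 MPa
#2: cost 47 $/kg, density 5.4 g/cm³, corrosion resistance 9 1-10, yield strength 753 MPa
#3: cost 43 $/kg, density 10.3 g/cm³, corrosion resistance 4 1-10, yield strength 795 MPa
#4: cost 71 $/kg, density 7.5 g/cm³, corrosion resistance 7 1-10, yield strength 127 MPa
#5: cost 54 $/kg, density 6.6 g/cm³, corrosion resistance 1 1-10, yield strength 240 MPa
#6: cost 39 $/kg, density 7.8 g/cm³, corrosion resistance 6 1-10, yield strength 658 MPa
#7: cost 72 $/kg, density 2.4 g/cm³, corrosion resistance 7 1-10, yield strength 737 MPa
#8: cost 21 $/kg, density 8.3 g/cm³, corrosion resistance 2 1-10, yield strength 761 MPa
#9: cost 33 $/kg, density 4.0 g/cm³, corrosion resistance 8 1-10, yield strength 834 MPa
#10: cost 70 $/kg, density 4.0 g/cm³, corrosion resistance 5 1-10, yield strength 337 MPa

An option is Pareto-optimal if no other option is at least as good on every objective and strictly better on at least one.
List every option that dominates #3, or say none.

#9

#9: cost 33≤43, density 4.0≤10.3, corrosion resistance 8≥4, yield strength 834≥795 — dominates #3.
Others (#1, #2, #4, #5, #6, #7, #8, #10) are each worse than #3 on at least one objective.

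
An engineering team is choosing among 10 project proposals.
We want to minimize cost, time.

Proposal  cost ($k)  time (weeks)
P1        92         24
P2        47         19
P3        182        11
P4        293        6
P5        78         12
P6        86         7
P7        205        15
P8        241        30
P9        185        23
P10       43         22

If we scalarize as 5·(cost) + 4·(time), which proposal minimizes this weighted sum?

P10

P1: 5·92 + 4·24 = 556
P2: 5·47 + 4·19 = 311
P3: 5·182 + 4·11 = 954
P4: 5·293 + 4·6 = 1489
P5: 5·78 + 4·12 = 438
P6: 5·86 + 4·7 = 458
P7: 5·205 + 4·15 = 1085
P8: 5·241 + 4·30 = 1325
P9: 5·185 + 4·23 = 1017
P10: 5·43 + 4·22 = 303
Lowest: P10 at 303.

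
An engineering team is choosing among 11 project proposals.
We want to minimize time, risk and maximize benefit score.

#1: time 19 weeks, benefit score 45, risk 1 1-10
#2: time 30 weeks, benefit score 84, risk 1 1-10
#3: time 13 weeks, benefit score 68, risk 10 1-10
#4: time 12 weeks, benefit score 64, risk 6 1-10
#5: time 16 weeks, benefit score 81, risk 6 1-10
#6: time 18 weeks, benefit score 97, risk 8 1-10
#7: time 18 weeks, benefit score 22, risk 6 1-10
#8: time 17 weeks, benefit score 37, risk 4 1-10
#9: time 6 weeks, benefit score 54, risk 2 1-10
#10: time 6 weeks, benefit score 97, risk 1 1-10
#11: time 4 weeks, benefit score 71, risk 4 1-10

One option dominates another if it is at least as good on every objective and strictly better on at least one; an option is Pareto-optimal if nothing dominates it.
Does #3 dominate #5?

#3 vs #5: #3 is worse on benefit score (68 vs 81), so it does not dominate #5.

No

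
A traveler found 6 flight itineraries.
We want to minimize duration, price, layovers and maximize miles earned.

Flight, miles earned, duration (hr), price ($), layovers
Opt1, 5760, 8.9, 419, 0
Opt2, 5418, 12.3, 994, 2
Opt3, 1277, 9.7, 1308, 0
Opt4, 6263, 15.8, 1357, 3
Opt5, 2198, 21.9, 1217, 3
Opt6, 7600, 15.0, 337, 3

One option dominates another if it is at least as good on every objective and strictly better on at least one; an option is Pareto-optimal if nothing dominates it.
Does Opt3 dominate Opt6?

No

Opt3 vs Opt6: Opt3 is worse on miles earned (1277 vs 7600), so it does not dominate Opt6.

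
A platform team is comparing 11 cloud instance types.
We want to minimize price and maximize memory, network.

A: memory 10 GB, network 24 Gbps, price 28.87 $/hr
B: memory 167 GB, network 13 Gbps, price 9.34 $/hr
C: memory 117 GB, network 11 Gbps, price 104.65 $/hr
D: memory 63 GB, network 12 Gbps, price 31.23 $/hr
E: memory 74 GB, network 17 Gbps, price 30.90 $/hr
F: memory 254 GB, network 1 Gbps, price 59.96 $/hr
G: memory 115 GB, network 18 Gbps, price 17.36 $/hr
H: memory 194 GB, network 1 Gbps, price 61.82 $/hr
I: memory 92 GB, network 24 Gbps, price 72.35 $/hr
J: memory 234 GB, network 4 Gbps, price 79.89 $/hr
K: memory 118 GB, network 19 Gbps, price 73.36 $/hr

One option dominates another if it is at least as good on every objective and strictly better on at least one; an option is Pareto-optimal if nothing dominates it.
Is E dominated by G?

G vs E: memory 115≥74, network 18≥17, price 17.36≤30.90 — G is at least as good on every objective with at least one strict improvement.

Yes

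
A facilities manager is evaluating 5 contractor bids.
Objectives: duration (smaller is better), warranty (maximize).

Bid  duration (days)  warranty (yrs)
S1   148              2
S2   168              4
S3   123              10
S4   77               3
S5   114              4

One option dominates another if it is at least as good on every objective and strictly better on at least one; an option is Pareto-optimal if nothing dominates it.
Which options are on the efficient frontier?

S1: dominated by S3 (duration 123≤148, warranty 10≥2).
S2: dominated by S3 (duration 123≤168, warranty 10≥4).
S3: not dominated (best warranty).
S4: not dominated (best duration).
S5: not dominated.

S3, S4, S5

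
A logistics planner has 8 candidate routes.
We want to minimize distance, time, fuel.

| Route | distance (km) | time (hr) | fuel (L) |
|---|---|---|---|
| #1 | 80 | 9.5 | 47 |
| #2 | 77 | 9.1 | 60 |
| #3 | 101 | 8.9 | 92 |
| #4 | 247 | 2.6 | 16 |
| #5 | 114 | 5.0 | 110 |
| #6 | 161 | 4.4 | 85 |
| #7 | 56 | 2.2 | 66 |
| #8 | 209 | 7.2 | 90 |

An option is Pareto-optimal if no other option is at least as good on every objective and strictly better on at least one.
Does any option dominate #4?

#1: worse on time (9.5 vs 2.6).
#2: worse on time (9.1 vs 2.6).
#3: worse on time (8.9 vs 2.6).
#5: worse on time (5.0 vs 2.6).
#6: worse on time (4.4 vs 2.6).
#7: worse on fuel (66 vs 16).
#8: worse on time (7.2 vs 2.6).
No option is at least as good as #4 on every objective and strictly better on one.

No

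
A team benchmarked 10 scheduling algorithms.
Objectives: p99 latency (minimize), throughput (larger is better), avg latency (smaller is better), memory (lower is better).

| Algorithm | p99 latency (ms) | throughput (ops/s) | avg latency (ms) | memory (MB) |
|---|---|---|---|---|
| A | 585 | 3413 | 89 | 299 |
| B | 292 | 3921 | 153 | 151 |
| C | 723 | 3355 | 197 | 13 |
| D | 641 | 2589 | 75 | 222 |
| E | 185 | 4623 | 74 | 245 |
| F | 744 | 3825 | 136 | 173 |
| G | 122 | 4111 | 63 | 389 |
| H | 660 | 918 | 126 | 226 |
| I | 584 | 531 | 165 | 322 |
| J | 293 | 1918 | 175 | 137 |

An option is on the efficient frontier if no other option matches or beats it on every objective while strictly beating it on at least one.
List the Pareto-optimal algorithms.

B, C, D, E, F, G, J

A: dominated by E (p99 latency 185≤585, throughput 4623≥3413, avg latency 74≤89, memory 245≤299).
B: not dominated.
C: not dominated (best memory).
D: not dominated.
E: not dominated (best throughput).
F: not dominated.
G: not dominated (best p99 latency).
H: dominated by D (p99 latency 641≤660, throughput 2589≥918, avg latency 75≤126, memory 222≤226).
I: dominated by B (p99 latency 292≤584, throughput 3921≥531, avg latency 153≤165, memory 151≤322).
J: not dominated.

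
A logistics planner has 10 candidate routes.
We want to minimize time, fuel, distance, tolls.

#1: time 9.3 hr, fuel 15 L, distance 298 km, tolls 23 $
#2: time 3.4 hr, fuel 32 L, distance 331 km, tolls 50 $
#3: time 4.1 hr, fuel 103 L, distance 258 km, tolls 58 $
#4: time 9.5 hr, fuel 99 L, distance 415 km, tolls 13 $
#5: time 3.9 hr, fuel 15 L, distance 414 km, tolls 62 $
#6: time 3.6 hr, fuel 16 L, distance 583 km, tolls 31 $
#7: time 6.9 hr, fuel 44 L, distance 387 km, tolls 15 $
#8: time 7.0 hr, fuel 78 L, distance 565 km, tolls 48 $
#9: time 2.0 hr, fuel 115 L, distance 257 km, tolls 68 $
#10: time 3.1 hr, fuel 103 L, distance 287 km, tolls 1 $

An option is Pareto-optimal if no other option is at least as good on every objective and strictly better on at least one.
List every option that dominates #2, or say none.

#1: worse on time (9.3 vs 3.4).
#3: worse on time (4.1 vs 3.4).
#4: worse on time (9.5 vs 3.4).
#5: worse on time (3.9 vs 3.4).
#6: worse on time (3.6 vs 3.4).
#7: worse on time (6.9 vs 3.4).
#8: worse on time (7.0 vs 3.4).
#9: worse on fuel (115 vs 32).
#10: worse on fuel (103 vs 32).
No option dominates #2.

none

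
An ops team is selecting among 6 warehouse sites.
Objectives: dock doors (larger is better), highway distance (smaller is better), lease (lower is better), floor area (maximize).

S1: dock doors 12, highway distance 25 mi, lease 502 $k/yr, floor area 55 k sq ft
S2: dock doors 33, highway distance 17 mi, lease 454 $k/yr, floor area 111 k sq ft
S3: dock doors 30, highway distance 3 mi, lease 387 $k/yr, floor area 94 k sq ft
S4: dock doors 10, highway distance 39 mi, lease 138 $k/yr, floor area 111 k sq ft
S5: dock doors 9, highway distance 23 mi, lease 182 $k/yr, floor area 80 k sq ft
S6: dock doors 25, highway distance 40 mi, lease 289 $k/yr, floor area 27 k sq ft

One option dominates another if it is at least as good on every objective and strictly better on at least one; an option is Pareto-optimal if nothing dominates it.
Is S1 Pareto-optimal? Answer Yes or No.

No

S2 vs S1: dock doors 33≥12, highway distance 17≤25, lease 454≤502, floor area 111≥55 — S2 is at least as good on every objective and strictly better on at least one, so S2 dominates S1.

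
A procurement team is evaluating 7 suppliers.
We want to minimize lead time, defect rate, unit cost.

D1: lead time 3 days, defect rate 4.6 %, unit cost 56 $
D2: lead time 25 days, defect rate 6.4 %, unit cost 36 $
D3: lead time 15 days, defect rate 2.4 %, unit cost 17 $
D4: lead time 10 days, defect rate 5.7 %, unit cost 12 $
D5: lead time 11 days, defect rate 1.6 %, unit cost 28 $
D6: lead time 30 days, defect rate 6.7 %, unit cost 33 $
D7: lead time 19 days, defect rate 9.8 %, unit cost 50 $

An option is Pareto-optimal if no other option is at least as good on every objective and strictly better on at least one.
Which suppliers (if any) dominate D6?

D3: lead time 15≤30, defect rate 2.4≤6.7, unit cost 17≤33 — dominates D6.
D4: lead time 10≤30, defect rate 5.7≤6.7, unit cost 12≤33 — dominates D6.
D5: lead time 11≤30, defect rate 1.6≤6.7, unit cost 28≤33 — dominates D6.
Others (D1, D2, D7) are each worse than D6 on at least one objective.

D3, D4, D5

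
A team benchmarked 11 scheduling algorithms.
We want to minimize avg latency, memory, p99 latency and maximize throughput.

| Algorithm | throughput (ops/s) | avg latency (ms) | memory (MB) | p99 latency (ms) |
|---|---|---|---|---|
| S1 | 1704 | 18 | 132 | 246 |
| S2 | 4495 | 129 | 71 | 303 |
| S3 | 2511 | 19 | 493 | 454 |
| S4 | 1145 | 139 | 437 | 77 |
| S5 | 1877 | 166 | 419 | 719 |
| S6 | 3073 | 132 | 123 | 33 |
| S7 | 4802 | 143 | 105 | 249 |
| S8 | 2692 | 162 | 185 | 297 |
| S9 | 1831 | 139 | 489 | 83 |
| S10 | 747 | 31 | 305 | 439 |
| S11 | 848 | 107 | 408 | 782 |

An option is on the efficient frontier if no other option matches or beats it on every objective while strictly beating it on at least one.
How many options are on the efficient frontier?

S1: not dominated (best avg latency).
S2: not dominated (best memory).
S3: not dominated.
S4: dominated by S6 (throughput 3073≥1145, avg latency 132≤139, memory 123≤437, p99 latency 33≤77).
S5: dominated by S2 (throughput 4495≥1877, avg latency 129≤166, memory 71≤419, p99 latency 303≤719).
S6: not dominated (best p99 latency).
S7: not dominated (best throughput).
S8: dominated by S6 (throughput 3073≥2692, avg latency 132≤162, memory 123≤185, p99 latency 33≤297).
S9: dominated by S6 (throughput 3073≥1831, avg latency 132≤139, memory 123≤489, p99 latency 33≤83).
S10: dominated by S1 (throughput 1704≥747, avg latency 18≤31, memory 132≤305, p99 latency 246≤439).
S11: dominated by S1 (throughput 1704≥848, avg latency 18≤107, memory 132≤408, p99 latency 246≤782).
Pareto-optimal: S1, S2, S3, S6, S7 → 5.

5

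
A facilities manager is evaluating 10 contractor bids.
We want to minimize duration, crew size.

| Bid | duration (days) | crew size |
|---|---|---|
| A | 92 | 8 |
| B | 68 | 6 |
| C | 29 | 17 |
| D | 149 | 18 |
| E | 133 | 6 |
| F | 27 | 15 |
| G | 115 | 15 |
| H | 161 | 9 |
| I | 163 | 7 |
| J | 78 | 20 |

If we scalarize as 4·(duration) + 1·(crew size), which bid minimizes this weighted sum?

F

A: 4·92 + 1·8 = 376
B: 4·68 + 1·6 = 278
C: 4·29 + 1·17 = 133
D: 4·149 + 1·18 = 614
E: 4·133 + 1·6 = 538
F: 4·27 + 1·15 = 123
G: 4·115 + 1·15 = 475
H: 4·161 + 1·9 = 653
I: 4·163 + 1·7 = 659
J: 4·78 + 1·20 = 332
Lowest: F at 123.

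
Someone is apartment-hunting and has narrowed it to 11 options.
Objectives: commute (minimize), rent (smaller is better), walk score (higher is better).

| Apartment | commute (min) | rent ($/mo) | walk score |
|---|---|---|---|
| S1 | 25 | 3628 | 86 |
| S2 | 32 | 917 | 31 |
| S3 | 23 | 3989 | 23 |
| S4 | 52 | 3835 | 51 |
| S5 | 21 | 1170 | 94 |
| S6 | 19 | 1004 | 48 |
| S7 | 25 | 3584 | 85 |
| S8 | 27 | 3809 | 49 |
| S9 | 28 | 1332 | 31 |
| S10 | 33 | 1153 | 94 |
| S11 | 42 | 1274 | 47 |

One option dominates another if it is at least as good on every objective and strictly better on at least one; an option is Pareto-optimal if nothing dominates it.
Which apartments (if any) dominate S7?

S5

S5: commute 21≤25, rent 1170≤3584, walk score 94≥85 — dominates S7.
Others (S1, S2, S3, S4, S6, S8, S9, S10, S11) are each worse than S7 on at least one objective.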